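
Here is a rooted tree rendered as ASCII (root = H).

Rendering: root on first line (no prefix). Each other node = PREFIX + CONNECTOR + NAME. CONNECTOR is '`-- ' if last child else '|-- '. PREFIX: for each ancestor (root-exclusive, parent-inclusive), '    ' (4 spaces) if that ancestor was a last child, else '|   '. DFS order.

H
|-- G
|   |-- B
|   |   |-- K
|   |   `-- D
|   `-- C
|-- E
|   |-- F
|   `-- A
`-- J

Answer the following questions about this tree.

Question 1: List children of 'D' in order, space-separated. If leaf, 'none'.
Answer: none

Derivation:
Node D's children (from adjacency): (leaf)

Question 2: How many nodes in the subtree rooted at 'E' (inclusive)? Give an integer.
Subtree rooted at E contains: A, E, F
Count = 3

Answer: 3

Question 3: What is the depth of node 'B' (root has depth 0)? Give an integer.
Answer: 2

Derivation:
Path from root to B: H -> G -> B
Depth = number of edges = 2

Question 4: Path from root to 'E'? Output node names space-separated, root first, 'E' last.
Answer: H E

Derivation:
Walk down from root: H -> E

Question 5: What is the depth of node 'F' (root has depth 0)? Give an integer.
Answer: 2

Derivation:
Path from root to F: H -> E -> F
Depth = number of edges = 2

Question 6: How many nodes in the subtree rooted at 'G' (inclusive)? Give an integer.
Answer: 5

Derivation:
Subtree rooted at G contains: B, C, D, G, K
Count = 5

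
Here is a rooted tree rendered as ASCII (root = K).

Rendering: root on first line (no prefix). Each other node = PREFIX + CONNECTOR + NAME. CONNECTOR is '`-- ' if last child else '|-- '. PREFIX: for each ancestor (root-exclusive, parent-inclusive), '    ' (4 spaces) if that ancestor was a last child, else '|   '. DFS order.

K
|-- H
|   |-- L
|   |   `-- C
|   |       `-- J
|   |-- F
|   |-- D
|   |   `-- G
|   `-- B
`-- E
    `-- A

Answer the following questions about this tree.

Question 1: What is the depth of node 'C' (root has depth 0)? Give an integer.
Answer: 3

Derivation:
Path from root to C: K -> H -> L -> C
Depth = number of edges = 3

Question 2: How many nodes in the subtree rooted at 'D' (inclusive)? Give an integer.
Subtree rooted at D contains: D, G
Count = 2

Answer: 2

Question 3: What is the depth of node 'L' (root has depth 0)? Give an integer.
Answer: 2

Derivation:
Path from root to L: K -> H -> L
Depth = number of edges = 2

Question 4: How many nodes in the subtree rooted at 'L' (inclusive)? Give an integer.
Answer: 3

Derivation:
Subtree rooted at L contains: C, J, L
Count = 3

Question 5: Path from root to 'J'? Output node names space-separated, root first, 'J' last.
Walk down from root: K -> H -> L -> C -> J

Answer: K H L C J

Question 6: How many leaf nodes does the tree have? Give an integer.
Answer: 5

Derivation:
Leaves (nodes with no children): A, B, F, G, J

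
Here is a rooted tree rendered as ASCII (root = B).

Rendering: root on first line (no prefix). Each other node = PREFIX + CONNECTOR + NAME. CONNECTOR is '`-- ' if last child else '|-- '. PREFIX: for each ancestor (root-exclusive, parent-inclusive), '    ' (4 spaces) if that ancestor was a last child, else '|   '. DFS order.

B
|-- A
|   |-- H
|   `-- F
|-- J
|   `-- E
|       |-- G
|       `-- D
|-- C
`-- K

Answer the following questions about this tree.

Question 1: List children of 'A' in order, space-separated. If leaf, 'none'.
Answer: H F

Derivation:
Node A's children (from adjacency): H, F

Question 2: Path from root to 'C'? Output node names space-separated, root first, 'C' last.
Answer: B C

Derivation:
Walk down from root: B -> C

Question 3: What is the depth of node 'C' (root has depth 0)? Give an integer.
Answer: 1

Derivation:
Path from root to C: B -> C
Depth = number of edges = 1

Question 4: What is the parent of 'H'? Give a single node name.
Answer: A

Derivation:
Scan adjacency: H appears as child of A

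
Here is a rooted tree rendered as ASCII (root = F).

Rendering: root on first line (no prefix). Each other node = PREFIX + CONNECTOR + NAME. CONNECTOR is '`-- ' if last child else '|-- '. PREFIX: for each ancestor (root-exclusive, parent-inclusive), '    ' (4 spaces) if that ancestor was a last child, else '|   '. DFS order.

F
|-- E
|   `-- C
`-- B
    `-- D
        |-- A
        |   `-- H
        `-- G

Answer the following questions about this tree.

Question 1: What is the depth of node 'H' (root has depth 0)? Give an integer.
Path from root to H: F -> B -> D -> A -> H
Depth = number of edges = 4

Answer: 4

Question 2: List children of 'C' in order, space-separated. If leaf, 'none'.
Node C's children (from adjacency): (leaf)

Answer: none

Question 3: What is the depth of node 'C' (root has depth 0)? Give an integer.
Path from root to C: F -> E -> C
Depth = number of edges = 2

Answer: 2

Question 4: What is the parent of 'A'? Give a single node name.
Answer: D

Derivation:
Scan adjacency: A appears as child of D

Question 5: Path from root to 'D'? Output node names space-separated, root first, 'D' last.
Answer: F B D

Derivation:
Walk down from root: F -> B -> D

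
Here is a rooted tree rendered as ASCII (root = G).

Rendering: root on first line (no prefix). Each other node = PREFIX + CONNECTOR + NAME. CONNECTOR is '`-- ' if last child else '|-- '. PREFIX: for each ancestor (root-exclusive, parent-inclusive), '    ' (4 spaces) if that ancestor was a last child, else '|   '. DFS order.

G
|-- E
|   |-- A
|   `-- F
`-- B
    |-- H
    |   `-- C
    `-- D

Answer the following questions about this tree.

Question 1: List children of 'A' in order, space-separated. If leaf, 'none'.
Node A's children (from adjacency): (leaf)

Answer: none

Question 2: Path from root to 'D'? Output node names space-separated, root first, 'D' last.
Walk down from root: G -> B -> D

Answer: G B D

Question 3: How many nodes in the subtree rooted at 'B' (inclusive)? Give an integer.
Subtree rooted at B contains: B, C, D, H
Count = 4

Answer: 4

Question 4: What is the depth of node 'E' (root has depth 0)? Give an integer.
Path from root to E: G -> E
Depth = number of edges = 1

Answer: 1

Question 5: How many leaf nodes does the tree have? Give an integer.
Leaves (nodes with no children): A, C, D, F

Answer: 4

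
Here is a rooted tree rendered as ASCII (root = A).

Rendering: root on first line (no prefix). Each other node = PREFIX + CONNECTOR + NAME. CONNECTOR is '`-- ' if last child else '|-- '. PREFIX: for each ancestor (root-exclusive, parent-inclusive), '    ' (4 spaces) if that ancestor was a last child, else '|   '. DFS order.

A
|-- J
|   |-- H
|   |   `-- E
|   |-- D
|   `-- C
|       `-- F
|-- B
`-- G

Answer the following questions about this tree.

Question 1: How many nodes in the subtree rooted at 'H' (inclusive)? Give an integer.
Subtree rooted at H contains: E, H
Count = 2

Answer: 2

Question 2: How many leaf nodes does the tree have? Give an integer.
Leaves (nodes with no children): B, D, E, F, G

Answer: 5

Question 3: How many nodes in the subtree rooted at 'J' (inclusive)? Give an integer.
Subtree rooted at J contains: C, D, E, F, H, J
Count = 6

Answer: 6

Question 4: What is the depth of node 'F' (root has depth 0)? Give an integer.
Path from root to F: A -> J -> C -> F
Depth = number of edges = 3

Answer: 3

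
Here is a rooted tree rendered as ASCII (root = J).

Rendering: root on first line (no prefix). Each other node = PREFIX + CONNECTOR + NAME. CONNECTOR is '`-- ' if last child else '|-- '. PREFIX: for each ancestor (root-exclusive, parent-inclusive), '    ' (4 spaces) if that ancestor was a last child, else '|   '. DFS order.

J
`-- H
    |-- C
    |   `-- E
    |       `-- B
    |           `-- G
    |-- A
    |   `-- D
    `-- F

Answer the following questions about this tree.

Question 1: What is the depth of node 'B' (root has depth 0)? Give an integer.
Answer: 4

Derivation:
Path from root to B: J -> H -> C -> E -> B
Depth = number of edges = 4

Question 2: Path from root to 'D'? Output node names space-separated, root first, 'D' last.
Answer: J H A D

Derivation:
Walk down from root: J -> H -> A -> D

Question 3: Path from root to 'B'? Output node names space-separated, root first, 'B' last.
Answer: J H C E B

Derivation:
Walk down from root: J -> H -> C -> E -> B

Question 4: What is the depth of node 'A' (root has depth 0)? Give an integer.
Answer: 2

Derivation:
Path from root to A: J -> H -> A
Depth = number of edges = 2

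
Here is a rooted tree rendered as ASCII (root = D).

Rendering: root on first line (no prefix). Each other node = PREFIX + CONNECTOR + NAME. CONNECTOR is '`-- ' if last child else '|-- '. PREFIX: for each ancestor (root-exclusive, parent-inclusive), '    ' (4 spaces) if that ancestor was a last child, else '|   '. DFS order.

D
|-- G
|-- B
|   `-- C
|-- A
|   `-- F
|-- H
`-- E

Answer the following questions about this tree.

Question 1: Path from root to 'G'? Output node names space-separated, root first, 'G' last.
Answer: D G

Derivation:
Walk down from root: D -> G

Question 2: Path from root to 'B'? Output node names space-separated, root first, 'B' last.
Answer: D B

Derivation:
Walk down from root: D -> B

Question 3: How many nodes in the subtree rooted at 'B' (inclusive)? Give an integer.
Answer: 2

Derivation:
Subtree rooted at B contains: B, C
Count = 2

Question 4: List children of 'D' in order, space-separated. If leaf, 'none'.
Node D's children (from adjacency): G, B, A, H, E

Answer: G B A H E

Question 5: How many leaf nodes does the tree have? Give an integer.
Answer: 5

Derivation:
Leaves (nodes with no children): C, E, F, G, H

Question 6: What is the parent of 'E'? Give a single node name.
Scan adjacency: E appears as child of D

Answer: D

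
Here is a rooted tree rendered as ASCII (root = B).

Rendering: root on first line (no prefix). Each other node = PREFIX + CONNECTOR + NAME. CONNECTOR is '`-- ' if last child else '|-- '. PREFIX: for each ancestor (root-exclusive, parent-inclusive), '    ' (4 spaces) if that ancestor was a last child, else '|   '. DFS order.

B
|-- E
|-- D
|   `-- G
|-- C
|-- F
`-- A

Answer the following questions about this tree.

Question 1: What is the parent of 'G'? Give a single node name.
Answer: D

Derivation:
Scan adjacency: G appears as child of D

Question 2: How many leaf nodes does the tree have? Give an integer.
Answer: 5

Derivation:
Leaves (nodes with no children): A, C, E, F, G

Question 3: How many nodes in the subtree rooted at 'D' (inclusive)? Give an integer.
Subtree rooted at D contains: D, G
Count = 2

Answer: 2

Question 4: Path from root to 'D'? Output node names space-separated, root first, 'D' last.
Answer: B D

Derivation:
Walk down from root: B -> D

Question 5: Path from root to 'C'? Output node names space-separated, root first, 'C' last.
Walk down from root: B -> C

Answer: B C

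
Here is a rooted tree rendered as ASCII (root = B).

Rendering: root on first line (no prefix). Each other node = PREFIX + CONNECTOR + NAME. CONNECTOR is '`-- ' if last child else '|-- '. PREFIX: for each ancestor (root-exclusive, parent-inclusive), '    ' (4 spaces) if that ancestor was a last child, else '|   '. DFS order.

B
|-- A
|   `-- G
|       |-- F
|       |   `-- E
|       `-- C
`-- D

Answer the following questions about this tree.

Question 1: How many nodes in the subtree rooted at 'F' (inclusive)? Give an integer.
Subtree rooted at F contains: E, F
Count = 2

Answer: 2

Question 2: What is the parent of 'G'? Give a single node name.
Scan adjacency: G appears as child of A

Answer: A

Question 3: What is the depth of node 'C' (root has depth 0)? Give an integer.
Answer: 3

Derivation:
Path from root to C: B -> A -> G -> C
Depth = number of edges = 3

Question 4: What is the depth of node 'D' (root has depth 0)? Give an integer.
Answer: 1

Derivation:
Path from root to D: B -> D
Depth = number of edges = 1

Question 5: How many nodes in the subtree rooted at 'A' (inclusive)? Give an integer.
Subtree rooted at A contains: A, C, E, F, G
Count = 5

Answer: 5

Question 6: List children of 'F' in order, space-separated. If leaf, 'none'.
Node F's children (from adjacency): E

Answer: E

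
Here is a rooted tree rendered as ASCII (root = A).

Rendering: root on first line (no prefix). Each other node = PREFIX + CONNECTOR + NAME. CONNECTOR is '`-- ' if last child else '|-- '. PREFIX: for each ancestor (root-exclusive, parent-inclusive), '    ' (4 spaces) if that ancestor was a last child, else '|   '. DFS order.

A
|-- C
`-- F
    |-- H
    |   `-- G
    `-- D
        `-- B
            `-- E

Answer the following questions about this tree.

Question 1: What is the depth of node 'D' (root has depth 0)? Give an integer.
Path from root to D: A -> F -> D
Depth = number of edges = 2

Answer: 2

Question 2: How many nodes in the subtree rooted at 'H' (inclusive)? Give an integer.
Subtree rooted at H contains: G, H
Count = 2

Answer: 2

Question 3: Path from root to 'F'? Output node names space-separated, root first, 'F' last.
Answer: A F

Derivation:
Walk down from root: A -> F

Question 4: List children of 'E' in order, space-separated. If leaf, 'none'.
Answer: none

Derivation:
Node E's children (from adjacency): (leaf)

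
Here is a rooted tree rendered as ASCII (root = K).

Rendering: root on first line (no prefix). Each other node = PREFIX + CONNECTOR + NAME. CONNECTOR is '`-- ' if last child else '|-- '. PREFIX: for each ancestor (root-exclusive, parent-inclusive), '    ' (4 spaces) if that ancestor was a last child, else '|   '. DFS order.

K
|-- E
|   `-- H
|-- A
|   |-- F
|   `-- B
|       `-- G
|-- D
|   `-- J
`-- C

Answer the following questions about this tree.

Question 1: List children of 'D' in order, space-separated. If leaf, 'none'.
Node D's children (from adjacency): J

Answer: J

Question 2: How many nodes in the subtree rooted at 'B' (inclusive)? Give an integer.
Answer: 2

Derivation:
Subtree rooted at B contains: B, G
Count = 2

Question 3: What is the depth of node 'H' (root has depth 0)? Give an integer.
Path from root to H: K -> E -> H
Depth = number of edges = 2

Answer: 2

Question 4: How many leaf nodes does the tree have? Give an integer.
Leaves (nodes with no children): C, F, G, H, J

Answer: 5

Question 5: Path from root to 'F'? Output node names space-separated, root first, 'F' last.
Answer: K A F

Derivation:
Walk down from root: K -> A -> F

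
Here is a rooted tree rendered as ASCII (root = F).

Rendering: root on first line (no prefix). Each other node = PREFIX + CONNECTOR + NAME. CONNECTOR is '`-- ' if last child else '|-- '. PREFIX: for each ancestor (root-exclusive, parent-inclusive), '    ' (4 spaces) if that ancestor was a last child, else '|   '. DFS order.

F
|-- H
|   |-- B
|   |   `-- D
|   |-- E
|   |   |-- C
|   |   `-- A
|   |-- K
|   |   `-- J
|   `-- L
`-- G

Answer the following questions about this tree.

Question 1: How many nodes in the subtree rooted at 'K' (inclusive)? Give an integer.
Subtree rooted at K contains: J, K
Count = 2

Answer: 2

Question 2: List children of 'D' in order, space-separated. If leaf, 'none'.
Node D's children (from adjacency): (leaf)

Answer: none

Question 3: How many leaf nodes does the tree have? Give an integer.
Leaves (nodes with no children): A, C, D, G, J, L

Answer: 6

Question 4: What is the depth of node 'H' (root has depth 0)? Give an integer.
Path from root to H: F -> H
Depth = number of edges = 1

Answer: 1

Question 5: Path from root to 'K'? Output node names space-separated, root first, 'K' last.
Answer: F H K

Derivation:
Walk down from root: F -> H -> K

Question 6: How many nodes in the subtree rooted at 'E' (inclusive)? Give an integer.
Answer: 3

Derivation:
Subtree rooted at E contains: A, C, E
Count = 3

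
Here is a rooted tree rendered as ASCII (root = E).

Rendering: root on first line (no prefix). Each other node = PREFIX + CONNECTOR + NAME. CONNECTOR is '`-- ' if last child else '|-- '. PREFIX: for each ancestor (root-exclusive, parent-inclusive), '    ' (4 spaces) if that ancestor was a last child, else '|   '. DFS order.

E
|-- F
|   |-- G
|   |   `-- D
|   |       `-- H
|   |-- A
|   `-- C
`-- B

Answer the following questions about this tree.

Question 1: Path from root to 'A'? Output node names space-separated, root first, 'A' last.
Walk down from root: E -> F -> A

Answer: E F A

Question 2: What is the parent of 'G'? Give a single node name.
Answer: F

Derivation:
Scan adjacency: G appears as child of F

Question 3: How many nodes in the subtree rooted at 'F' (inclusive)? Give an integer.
Subtree rooted at F contains: A, C, D, F, G, H
Count = 6

Answer: 6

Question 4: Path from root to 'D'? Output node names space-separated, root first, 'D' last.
Answer: E F G D

Derivation:
Walk down from root: E -> F -> G -> D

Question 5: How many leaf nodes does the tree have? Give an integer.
Leaves (nodes with no children): A, B, C, H

Answer: 4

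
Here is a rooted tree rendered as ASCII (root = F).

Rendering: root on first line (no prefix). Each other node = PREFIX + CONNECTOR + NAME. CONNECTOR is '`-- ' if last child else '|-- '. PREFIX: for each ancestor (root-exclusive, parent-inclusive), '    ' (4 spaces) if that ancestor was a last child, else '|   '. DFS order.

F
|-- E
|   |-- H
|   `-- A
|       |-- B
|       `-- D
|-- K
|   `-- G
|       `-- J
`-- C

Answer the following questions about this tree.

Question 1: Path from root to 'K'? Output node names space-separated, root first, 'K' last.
Walk down from root: F -> K

Answer: F K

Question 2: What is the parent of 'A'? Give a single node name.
Scan adjacency: A appears as child of E

Answer: E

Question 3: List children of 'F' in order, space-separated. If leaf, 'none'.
Answer: E K C

Derivation:
Node F's children (from adjacency): E, K, C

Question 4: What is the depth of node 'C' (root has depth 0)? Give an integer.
Path from root to C: F -> C
Depth = number of edges = 1

Answer: 1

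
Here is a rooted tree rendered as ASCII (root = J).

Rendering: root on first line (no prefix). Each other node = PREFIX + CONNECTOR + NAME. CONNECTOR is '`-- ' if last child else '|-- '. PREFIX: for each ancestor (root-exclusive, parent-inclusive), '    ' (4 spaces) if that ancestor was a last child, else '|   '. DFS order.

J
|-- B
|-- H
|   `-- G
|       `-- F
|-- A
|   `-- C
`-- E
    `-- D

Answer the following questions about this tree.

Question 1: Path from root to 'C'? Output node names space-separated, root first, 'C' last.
Answer: J A C

Derivation:
Walk down from root: J -> A -> C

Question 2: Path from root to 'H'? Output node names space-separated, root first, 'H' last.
Answer: J H

Derivation:
Walk down from root: J -> H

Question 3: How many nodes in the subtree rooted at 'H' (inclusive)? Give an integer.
Subtree rooted at H contains: F, G, H
Count = 3

Answer: 3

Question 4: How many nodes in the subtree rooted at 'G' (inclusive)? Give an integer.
Answer: 2

Derivation:
Subtree rooted at G contains: F, G
Count = 2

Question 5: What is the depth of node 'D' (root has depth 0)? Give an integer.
Path from root to D: J -> E -> D
Depth = number of edges = 2

Answer: 2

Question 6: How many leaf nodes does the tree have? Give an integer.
Answer: 4

Derivation:
Leaves (nodes with no children): B, C, D, F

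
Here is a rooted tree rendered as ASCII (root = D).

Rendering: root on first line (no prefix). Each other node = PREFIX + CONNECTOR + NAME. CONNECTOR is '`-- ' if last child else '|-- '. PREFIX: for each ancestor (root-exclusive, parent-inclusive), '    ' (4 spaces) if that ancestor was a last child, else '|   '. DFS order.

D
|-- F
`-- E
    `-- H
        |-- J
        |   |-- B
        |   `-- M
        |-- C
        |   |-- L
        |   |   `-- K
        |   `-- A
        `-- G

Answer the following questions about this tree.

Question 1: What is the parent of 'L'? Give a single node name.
Scan adjacency: L appears as child of C

Answer: C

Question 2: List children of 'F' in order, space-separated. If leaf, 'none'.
Node F's children (from adjacency): (leaf)

Answer: none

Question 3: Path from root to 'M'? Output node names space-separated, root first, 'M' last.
Walk down from root: D -> E -> H -> J -> M

Answer: D E H J M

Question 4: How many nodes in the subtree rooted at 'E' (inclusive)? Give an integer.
Answer: 10

Derivation:
Subtree rooted at E contains: A, B, C, E, G, H, J, K, L, M
Count = 10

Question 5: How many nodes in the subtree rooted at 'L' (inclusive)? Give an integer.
Answer: 2

Derivation:
Subtree rooted at L contains: K, L
Count = 2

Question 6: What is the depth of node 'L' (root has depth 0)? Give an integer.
Answer: 4

Derivation:
Path from root to L: D -> E -> H -> C -> L
Depth = number of edges = 4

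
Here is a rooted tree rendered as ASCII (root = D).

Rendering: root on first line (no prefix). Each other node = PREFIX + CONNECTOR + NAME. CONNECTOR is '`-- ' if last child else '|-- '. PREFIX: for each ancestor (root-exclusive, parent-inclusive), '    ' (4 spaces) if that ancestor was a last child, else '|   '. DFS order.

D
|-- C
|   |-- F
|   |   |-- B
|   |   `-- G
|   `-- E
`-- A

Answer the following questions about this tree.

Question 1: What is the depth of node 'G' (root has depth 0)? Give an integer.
Path from root to G: D -> C -> F -> G
Depth = number of edges = 3

Answer: 3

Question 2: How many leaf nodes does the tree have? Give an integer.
Leaves (nodes with no children): A, B, E, G

Answer: 4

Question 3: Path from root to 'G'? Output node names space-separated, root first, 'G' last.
Answer: D C F G

Derivation:
Walk down from root: D -> C -> F -> G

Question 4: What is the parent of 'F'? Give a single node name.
Scan adjacency: F appears as child of C

Answer: C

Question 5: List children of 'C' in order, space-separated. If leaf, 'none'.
Node C's children (from adjacency): F, E

Answer: F E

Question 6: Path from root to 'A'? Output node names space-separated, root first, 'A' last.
Walk down from root: D -> A

Answer: D A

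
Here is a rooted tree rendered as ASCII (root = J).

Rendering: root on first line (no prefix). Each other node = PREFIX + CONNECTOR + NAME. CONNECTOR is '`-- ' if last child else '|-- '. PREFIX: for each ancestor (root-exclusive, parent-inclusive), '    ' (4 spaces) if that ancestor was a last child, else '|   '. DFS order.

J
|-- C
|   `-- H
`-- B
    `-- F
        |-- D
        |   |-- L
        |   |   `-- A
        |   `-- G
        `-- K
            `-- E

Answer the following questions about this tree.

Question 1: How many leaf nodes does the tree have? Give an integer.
Leaves (nodes with no children): A, E, G, H

Answer: 4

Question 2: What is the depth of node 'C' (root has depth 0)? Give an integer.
Answer: 1

Derivation:
Path from root to C: J -> C
Depth = number of edges = 1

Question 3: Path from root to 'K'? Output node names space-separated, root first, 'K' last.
Walk down from root: J -> B -> F -> K

Answer: J B F K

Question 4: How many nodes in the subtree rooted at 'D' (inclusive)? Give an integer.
Answer: 4

Derivation:
Subtree rooted at D contains: A, D, G, L
Count = 4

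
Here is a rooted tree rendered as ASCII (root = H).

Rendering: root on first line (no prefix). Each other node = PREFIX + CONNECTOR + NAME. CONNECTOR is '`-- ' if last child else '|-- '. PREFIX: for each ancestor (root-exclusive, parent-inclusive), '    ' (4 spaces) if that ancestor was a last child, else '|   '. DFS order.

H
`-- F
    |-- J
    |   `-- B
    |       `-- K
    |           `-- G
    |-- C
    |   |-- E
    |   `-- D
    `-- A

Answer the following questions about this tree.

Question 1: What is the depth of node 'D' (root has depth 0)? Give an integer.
Path from root to D: H -> F -> C -> D
Depth = number of edges = 3

Answer: 3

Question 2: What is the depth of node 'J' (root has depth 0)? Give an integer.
Path from root to J: H -> F -> J
Depth = number of edges = 2

Answer: 2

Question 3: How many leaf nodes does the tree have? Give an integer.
Leaves (nodes with no children): A, D, E, G

Answer: 4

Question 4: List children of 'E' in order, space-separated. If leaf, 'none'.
Answer: none

Derivation:
Node E's children (from adjacency): (leaf)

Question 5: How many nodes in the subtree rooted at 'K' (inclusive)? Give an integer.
Subtree rooted at K contains: G, K
Count = 2

Answer: 2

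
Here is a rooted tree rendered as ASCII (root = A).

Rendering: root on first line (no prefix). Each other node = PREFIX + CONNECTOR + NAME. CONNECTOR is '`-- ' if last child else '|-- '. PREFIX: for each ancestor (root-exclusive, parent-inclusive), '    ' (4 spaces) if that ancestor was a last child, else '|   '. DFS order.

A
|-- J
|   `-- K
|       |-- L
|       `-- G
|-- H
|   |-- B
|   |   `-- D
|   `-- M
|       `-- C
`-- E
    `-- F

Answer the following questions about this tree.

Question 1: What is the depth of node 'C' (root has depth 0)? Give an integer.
Path from root to C: A -> H -> M -> C
Depth = number of edges = 3

Answer: 3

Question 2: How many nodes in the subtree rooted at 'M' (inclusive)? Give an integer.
Answer: 2

Derivation:
Subtree rooted at M contains: C, M
Count = 2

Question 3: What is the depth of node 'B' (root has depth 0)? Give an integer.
Answer: 2

Derivation:
Path from root to B: A -> H -> B
Depth = number of edges = 2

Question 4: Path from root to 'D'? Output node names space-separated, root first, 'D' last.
Walk down from root: A -> H -> B -> D

Answer: A H B D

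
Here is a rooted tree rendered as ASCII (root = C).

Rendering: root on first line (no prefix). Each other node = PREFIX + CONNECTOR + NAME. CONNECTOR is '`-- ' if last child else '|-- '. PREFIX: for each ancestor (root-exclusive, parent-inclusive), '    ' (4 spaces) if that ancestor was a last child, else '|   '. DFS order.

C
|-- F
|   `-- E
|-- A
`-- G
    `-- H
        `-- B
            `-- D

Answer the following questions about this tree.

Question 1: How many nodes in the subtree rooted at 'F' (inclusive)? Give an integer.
Answer: 2

Derivation:
Subtree rooted at F contains: E, F
Count = 2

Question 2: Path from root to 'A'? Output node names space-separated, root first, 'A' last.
Walk down from root: C -> A

Answer: C A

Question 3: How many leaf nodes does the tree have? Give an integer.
Leaves (nodes with no children): A, D, E

Answer: 3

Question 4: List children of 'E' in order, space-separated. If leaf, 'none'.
Answer: none

Derivation:
Node E's children (from adjacency): (leaf)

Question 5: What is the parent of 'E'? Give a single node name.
Scan adjacency: E appears as child of F

Answer: F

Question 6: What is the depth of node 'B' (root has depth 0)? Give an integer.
Answer: 3

Derivation:
Path from root to B: C -> G -> H -> B
Depth = number of edges = 3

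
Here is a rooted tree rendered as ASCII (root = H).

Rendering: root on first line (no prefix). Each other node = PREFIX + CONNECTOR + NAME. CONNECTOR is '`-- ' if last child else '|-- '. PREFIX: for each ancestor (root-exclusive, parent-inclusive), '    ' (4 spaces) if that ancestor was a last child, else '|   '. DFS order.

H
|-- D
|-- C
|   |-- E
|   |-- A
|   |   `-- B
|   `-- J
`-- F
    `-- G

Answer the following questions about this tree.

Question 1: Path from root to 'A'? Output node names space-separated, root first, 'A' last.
Answer: H C A

Derivation:
Walk down from root: H -> C -> A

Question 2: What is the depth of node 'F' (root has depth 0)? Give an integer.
Answer: 1

Derivation:
Path from root to F: H -> F
Depth = number of edges = 1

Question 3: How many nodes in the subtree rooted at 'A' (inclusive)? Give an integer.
Subtree rooted at A contains: A, B
Count = 2

Answer: 2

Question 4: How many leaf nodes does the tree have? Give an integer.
Answer: 5

Derivation:
Leaves (nodes with no children): B, D, E, G, J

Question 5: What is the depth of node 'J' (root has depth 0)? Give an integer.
Answer: 2

Derivation:
Path from root to J: H -> C -> J
Depth = number of edges = 2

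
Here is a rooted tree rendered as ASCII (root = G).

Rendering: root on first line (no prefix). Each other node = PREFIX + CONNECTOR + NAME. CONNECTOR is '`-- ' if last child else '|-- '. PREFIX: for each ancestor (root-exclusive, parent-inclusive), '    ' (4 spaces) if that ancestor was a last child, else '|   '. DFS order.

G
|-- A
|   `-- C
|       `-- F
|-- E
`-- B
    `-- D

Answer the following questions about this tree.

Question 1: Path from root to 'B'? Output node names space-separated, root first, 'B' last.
Walk down from root: G -> B

Answer: G B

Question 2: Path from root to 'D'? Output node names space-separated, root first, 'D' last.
Answer: G B D

Derivation:
Walk down from root: G -> B -> D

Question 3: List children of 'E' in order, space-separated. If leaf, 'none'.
Answer: none

Derivation:
Node E's children (from adjacency): (leaf)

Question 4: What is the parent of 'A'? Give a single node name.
Answer: G

Derivation:
Scan adjacency: A appears as child of G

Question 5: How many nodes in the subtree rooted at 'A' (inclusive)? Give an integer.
Subtree rooted at A contains: A, C, F
Count = 3

Answer: 3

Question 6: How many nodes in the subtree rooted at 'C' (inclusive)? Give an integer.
Subtree rooted at C contains: C, F
Count = 2

Answer: 2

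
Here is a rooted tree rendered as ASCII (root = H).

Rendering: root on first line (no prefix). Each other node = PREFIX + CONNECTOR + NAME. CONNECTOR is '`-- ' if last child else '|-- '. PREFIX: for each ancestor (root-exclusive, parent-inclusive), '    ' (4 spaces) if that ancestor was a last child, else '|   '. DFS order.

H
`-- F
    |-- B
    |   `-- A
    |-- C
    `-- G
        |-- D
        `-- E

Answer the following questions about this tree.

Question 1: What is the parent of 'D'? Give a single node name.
Scan adjacency: D appears as child of G

Answer: G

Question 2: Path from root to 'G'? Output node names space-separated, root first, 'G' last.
Walk down from root: H -> F -> G

Answer: H F G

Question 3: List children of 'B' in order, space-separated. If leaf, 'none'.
Answer: A

Derivation:
Node B's children (from adjacency): A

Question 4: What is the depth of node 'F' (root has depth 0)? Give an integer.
Answer: 1

Derivation:
Path from root to F: H -> F
Depth = number of edges = 1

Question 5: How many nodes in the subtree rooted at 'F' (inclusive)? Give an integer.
Answer: 7

Derivation:
Subtree rooted at F contains: A, B, C, D, E, F, G
Count = 7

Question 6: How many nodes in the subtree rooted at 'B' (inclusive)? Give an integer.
Answer: 2

Derivation:
Subtree rooted at B contains: A, B
Count = 2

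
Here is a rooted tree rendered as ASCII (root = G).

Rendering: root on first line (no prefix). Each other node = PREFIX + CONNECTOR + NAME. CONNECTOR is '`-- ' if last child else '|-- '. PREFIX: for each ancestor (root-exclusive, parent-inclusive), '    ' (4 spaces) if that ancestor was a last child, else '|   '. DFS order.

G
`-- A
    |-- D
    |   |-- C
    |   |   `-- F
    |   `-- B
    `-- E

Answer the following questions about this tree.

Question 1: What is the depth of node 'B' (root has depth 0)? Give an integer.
Answer: 3

Derivation:
Path from root to B: G -> A -> D -> B
Depth = number of edges = 3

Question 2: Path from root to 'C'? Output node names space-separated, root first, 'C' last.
Walk down from root: G -> A -> D -> C

Answer: G A D C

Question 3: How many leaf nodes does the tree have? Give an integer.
Answer: 3

Derivation:
Leaves (nodes with no children): B, E, F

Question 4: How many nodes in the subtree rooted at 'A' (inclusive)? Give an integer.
Answer: 6

Derivation:
Subtree rooted at A contains: A, B, C, D, E, F
Count = 6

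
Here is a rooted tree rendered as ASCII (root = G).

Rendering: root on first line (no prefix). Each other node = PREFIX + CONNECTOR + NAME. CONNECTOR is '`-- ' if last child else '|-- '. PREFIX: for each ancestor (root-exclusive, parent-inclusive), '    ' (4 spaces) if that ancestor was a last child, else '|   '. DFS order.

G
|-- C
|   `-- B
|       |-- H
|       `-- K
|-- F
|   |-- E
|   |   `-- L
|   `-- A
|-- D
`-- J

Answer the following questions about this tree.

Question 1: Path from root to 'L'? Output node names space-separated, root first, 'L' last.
Walk down from root: G -> F -> E -> L

Answer: G F E L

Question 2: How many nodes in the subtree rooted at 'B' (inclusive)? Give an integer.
Answer: 3

Derivation:
Subtree rooted at B contains: B, H, K
Count = 3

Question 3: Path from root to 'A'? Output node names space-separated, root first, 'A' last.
Answer: G F A

Derivation:
Walk down from root: G -> F -> A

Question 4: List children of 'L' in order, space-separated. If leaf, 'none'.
Node L's children (from adjacency): (leaf)

Answer: none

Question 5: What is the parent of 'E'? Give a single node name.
Scan adjacency: E appears as child of F

Answer: F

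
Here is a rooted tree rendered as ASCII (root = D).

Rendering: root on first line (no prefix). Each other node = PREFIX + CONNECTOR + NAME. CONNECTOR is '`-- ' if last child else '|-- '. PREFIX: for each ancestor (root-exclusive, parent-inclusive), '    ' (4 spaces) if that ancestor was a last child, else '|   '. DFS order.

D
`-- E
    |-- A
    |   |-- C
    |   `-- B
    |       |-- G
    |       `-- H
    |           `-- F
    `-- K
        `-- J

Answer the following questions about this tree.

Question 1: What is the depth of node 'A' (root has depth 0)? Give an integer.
Answer: 2

Derivation:
Path from root to A: D -> E -> A
Depth = number of edges = 2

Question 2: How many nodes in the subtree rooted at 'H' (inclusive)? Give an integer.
Subtree rooted at H contains: F, H
Count = 2

Answer: 2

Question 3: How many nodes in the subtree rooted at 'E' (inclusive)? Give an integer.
Subtree rooted at E contains: A, B, C, E, F, G, H, J, K
Count = 9

Answer: 9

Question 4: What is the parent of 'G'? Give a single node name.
Scan adjacency: G appears as child of B

Answer: B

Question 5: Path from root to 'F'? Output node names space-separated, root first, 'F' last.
Answer: D E A B H F

Derivation:
Walk down from root: D -> E -> A -> B -> H -> F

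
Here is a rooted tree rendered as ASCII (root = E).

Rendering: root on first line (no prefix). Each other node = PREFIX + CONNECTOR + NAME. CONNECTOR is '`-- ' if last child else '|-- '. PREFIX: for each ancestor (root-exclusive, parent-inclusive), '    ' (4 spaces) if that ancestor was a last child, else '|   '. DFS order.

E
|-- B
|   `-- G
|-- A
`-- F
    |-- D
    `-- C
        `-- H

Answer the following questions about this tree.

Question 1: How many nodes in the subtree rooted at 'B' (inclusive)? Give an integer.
Subtree rooted at B contains: B, G
Count = 2

Answer: 2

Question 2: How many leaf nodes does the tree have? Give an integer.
Answer: 4

Derivation:
Leaves (nodes with no children): A, D, G, H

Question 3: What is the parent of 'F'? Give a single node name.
Answer: E

Derivation:
Scan adjacency: F appears as child of E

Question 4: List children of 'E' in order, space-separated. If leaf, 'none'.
Node E's children (from adjacency): B, A, F

Answer: B A F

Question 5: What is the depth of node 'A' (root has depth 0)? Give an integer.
Answer: 1

Derivation:
Path from root to A: E -> A
Depth = number of edges = 1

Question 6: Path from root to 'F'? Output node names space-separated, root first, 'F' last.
Answer: E F

Derivation:
Walk down from root: E -> F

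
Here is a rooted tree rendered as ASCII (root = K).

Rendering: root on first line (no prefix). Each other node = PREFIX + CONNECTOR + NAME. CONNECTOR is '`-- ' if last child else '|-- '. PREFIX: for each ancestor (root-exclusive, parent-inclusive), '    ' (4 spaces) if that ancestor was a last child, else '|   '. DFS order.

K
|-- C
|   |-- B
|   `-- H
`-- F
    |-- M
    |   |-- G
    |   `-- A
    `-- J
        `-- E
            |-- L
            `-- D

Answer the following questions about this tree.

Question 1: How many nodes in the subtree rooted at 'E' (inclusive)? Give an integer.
Answer: 3

Derivation:
Subtree rooted at E contains: D, E, L
Count = 3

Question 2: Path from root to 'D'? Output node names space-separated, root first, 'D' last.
Answer: K F J E D

Derivation:
Walk down from root: K -> F -> J -> E -> D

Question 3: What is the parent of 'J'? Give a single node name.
Answer: F

Derivation:
Scan adjacency: J appears as child of F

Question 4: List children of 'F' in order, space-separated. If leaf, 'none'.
Node F's children (from adjacency): M, J

Answer: M J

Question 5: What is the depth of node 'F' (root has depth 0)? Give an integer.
Answer: 1

Derivation:
Path from root to F: K -> F
Depth = number of edges = 1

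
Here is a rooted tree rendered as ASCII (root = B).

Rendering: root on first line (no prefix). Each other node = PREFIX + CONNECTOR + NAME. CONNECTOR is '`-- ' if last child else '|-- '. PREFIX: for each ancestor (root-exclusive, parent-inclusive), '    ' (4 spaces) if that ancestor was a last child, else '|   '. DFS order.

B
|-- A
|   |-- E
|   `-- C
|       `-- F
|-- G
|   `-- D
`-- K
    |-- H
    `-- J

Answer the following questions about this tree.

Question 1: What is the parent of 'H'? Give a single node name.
Answer: K

Derivation:
Scan adjacency: H appears as child of K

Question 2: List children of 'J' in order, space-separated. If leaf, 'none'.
Node J's children (from adjacency): (leaf)

Answer: none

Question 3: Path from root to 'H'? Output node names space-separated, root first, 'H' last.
Walk down from root: B -> K -> H

Answer: B K H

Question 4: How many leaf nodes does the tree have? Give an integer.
Leaves (nodes with no children): D, E, F, H, J

Answer: 5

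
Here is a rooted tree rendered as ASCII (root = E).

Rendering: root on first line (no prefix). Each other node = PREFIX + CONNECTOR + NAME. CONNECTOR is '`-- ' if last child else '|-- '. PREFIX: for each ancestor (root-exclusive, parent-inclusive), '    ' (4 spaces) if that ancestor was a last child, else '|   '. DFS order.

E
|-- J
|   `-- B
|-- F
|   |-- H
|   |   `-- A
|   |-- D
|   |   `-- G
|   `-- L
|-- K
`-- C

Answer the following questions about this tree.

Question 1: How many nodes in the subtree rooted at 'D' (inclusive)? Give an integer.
Answer: 2

Derivation:
Subtree rooted at D contains: D, G
Count = 2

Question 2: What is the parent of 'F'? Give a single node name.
Scan adjacency: F appears as child of E

Answer: E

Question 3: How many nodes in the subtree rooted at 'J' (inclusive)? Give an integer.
Answer: 2

Derivation:
Subtree rooted at J contains: B, J
Count = 2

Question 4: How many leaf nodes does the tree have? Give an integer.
Answer: 6

Derivation:
Leaves (nodes with no children): A, B, C, G, K, L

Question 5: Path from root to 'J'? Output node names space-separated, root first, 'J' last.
Walk down from root: E -> J

Answer: E J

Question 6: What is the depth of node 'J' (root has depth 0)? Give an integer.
Path from root to J: E -> J
Depth = number of edges = 1

Answer: 1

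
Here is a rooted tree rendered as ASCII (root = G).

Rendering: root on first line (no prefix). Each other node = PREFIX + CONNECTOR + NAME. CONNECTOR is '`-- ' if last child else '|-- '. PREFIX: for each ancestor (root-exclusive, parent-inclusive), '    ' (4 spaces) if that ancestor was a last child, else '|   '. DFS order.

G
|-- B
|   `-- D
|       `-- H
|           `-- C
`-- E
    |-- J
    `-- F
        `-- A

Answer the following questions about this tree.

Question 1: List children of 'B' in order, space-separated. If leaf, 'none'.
Node B's children (from adjacency): D

Answer: D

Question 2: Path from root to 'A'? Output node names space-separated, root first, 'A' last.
Answer: G E F A

Derivation:
Walk down from root: G -> E -> F -> A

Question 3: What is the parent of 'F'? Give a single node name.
Answer: E

Derivation:
Scan adjacency: F appears as child of E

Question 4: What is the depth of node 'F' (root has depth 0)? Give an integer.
Answer: 2

Derivation:
Path from root to F: G -> E -> F
Depth = number of edges = 2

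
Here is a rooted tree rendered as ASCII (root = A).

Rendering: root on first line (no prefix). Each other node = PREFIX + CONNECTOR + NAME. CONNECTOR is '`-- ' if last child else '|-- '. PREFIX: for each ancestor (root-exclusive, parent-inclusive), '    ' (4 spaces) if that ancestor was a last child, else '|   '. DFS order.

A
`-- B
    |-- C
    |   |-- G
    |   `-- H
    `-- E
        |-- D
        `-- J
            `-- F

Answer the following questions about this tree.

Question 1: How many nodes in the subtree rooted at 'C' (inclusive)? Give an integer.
Answer: 3

Derivation:
Subtree rooted at C contains: C, G, H
Count = 3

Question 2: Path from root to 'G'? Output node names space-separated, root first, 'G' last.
Answer: A B C G

Derivation:
Walk down from root: A -> B -> C -> G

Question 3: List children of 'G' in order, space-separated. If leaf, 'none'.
Node G's children (from adjacency): (leaf)

Answer: none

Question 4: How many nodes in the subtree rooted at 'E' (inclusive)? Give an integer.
Answer: 4

Derivation:
Subtree rooted at E contains: D, E, F, J
Count = 4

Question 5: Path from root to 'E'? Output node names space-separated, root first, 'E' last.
Walk down from root: A -> B -> E

Answer: A B E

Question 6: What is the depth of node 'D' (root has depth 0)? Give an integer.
Answer: 3

Derivation:
Path from root to D: A -> B -> E -> D
Depth = number of edges = 3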